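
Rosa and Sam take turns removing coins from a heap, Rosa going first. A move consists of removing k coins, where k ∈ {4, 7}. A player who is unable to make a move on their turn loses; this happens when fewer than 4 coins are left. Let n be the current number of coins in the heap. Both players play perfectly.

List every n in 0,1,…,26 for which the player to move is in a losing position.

Use the standard recursion: the mover loses at a terminal position; elsewhere, the mover wins exactly when some move hands the opponent an L position.
n=0: no move → L
n=1: no move → L
n=2: no move → L
n=3: no move → L
n=4: can move to 0, which is L ⇒ W
n=5: can move to 1, which is L ⇒ W
n=6: can move to 2, which is L ⇒ W
n=7: can move to 3, which is L ⇒ W
n=8: can move to 1, which is L ⇒ W
n=9: can move to 2, which is L ⇒ W
n=10: can move to 3, which is L ⇒ W
n=11: moves to 7(W), 4(W); every one is W ⇒ L
n=12: moves to 8(W), 5(W); every one is W ⇒ L
n=13: moves to 9(W), 6(W); every one is W ⇒ L
n=14: moves to 10(W), 7(W); every one is W ⇒ L
n=15: can move to 11, which is L ⇒ W
n=16: can move to 12, which is L ⇒ W
n=17: can move to 13, which is L ⇒ W
n=18: can move to 14, which is L ⇒ W
n=19: can move to 12, which is L ⇒ W
n=20: can move to 13, which is L ⇒ W
n=21: can move to 14, which is L ⇒ W
n=22: moves to 18(W), 15(W); every one is W ⇒ L
n=23: moves to 19(W), 16(W); every one is W ⇒ L
n=24: moves to 20(W), 17(W); every one is W ⇒ L
n=25: moves to 21(W), 18(W); every one is W ⇒ L
n=26: can move to 22, which is L ⇒ W
The losing starting values of n are exactly the entries labelled L in this table (12 of them).

0, 1, 2, 3, 11, 12, 13, 14, 22, 23, 24, 25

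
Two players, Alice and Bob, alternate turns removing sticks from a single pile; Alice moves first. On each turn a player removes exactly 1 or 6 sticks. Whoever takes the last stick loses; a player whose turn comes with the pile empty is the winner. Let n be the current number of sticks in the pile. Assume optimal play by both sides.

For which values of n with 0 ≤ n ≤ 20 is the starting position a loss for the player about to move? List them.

Compute win/loss labels from the base case upward. A position with no move is W. Any other position is W if it can reach an L in one move, else L.
n=0: no move; the opponent has just taken the last stick and therefore loses → W
n=1: →0(W) only, which is W, so L
n=2: →1(L), so W
n=3: →2(W) only, which is W, so L
n=4: →3(L), so W
n=5: →4(W) only, which is W, so L
n=6: →5(L), so W
n=7: →1(L), so W
n=8: →7(W), 2(W) — all W, so L
n=9: →8(L), so W
n=10: →9(W), 4(W) — all W, so L
n=11: →10(L), so W
n=12: →11(W), 6(W) — all W, so L
n=13: →12(L), so W
n=14: →8(L), so W
n=15: →14(W), 9(W) — all W, so L
n=16: →15(L), so W
n=17: →16(W), 11(W) — all W, so L
n=18: →17(L), so W
n=19: →18(W), 13(W) — all W, so L
n=20: →19(L), so W
Reading off the rows marked L gives the requested list; there are 9 such values of n.

1, 3, 5, 8, 10, 12, 15, 17, 19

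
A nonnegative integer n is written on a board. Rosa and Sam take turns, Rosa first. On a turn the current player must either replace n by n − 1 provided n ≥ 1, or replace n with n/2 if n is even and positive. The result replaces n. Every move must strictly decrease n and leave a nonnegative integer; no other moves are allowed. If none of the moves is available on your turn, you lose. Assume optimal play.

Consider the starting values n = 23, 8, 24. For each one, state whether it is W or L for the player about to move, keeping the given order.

23: L, 8: W, 24: W

Label each position W (a win for the player to move) or L (a loss). A position with no legal move is L; any other position is W exactly when some move reaches an L, and L when every move reaches a W.
n=0: no move → L
n=1: W (go to 0, an L position)
n=2: L (sole option 1(W) is W)
n=3: W (go to 2, an L position)
n=4: W (go to 2, an L position)
n=5: L (sole option 4(W) is W)
n=6: W (go to 5, an L position)
n=7: L (sole option 6(W) is W)
n=8: W (go to 7, an L position)
n=9: L (sole option 8(W) is W)
n=10: W (go to 5, an L position)
n=11: L (sole option 10(W) is W)
n=12: W (go to 11, an L position)
n=13: L (sole option 12(W) is W)
n=14: W (go to 7, an L position)
n=15: L (sole option 14(W) is W)
n=16: W (go to 15, an L position)
n=17: L (sole option 16(W) is W)
n=18: W (go to 9, an L position)
n=19: L (sole option 18(W) is W)
n=20: W (go to 19, an L position)
n=21: L (sole option 20(W) is W)
n=22: W (go to 11, an L position)
n=23: L (sole option 22(W) is W)
n=24: W (go to 23, an L position)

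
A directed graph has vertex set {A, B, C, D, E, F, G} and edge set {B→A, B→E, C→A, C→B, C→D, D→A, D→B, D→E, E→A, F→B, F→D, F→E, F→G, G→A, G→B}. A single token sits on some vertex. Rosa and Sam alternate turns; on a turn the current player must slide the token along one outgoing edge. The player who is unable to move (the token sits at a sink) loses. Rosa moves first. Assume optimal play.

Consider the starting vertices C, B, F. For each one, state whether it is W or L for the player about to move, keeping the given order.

Work bottom-up. With no move the player to move loses. Otherwise the position is W if at least one move leads to an L position for the opponent, and L if every move leads to a W.
Every edge goes from a vertex to one that appears earlier in the order A, E, B, D, C, G, F, so processing vertices in that order labels each vertex after all of its successors.
A: no outgoing edge → L
E: can move to A, which is L ⇒ W
B: can move to A, which is L ⇒ W
D: can move to A, which is L ⇒ W
C: can move to A, which is L ⇒ W
G: can move to A, which is L ⇒ W
F: moves to G(W), D(W), B(W), E(W); every one is W ⇒ L

C: W, B: W, F: L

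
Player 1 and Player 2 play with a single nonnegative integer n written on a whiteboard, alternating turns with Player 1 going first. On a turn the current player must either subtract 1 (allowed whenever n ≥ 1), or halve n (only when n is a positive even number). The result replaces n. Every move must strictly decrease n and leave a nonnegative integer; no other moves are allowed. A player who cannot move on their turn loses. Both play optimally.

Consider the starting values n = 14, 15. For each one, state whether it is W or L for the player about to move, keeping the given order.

Compute win/loss labels from the base case upward. A position with no move is L. Any other position is W if it can reach an L in one move, else L.
n=0: no move → L
n=1: W (go to 0, an L position)
n=2: L (sole option 1(W) is W)
n=3: W (go to 2, an L position)
n=4: W (go to 2, an L position)
n=5: L (sole option 4(W) is W)
n=6: W (go to 5, an L position)
n=7: L (sole option 6(W) is W)
n=8: W (go to 7, an L position)
n=9: L (sole option 8(W) is W)
n=10: W (go to 5, an L position)
n=11: L (sole option 10(W) is W)
n=12: W (go to 11, an L position)
n=13: L (sole option 12(W) is W)
n=14: W (go to 7, an L position)
n=15: L (sole option 14(W) is W)

14: W, 15: L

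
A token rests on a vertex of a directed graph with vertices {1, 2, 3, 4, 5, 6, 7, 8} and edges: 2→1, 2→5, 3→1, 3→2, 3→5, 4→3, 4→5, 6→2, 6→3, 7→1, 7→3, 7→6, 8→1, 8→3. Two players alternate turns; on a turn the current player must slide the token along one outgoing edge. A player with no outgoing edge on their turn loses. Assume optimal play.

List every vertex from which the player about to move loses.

1, 5, 6

Positions with no move are L. A position that does have a move is losing for the player to move precisely when every available move leads to a winning position for the opponent. Fill in the labels:
Every edge goes from a vertex to one that appears earlier in the order 1, 5, 2, 3, 6, 8, 7, 4, so processing vertices in that order labels each vertex after all of its successors.
1: no outgoing edge → L
5: no outgoing edge → L
2: W (go to 5, an L position)
3: W (go to 5, an L position)
6: L (options 3(W), 2(W) are all W)
8: W (go to 1, an L position)
7: W (go to 6, an L position)
4: W (go to 5, an L position)
The losing starting vertices are exactly the entries labelled L in this table (3 of them).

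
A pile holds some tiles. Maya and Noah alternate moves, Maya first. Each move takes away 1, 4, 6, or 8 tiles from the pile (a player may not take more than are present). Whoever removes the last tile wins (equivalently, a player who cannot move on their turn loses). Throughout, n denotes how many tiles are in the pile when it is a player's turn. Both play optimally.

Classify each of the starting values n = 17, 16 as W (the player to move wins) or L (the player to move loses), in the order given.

Work bottom-up. With no move the player to move loses. Otherwise the position is W if at least one move leads to an L position for the opponent, and L if every move leads to a W.
n=0: no move → L
n=1: W (go to 0, an L position)
n=2: L (sole option 1(W) is W)
n=3: W (go to 2, an L position)
n=4: W (go to 0, an L position)
n=5: L (options 4(W), 1(W) are all W)
n=6: W (go to 5, an L position)
n=7: L (options 6(W), 3(W), 1(W) are all W)
n=8: W (go to 7, an L position)
n=9: W (go to 5, an L position)
n=10: W (go to 2, an L position)
n=11: W (go to 7, an L position)
n=12: L (options 11(W), 8(W), 6(W), 4(W) are all W)
n=13: W (go to 12, an L position)
n=14: L (options 13(W), 10(W), 8(W), 6(W) are all W)
n=15: W (go to 14, an L position)
n=16: W (go to 12, an L position)
n=17: L (options 16(W), 13(W), 11(W), 9(W) are all W)

17: L, 16: W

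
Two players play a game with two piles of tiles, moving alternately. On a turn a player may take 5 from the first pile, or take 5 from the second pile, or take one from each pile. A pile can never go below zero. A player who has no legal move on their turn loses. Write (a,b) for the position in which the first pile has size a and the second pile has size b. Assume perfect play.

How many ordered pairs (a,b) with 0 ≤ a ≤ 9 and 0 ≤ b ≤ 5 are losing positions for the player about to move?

27

Work bottom-up. With no move the player to move loses. Otherwise the position is W if at least one move leads to an L position for the opponent, and L if every move leads to a W.
Every move lowers a or b (never raises either), so fill the grid row by row in increasing a, and left to right within a row: each cell's successors are then already labelled.
      b=0  b=1  b=2  b=3  b=4  b=5
a=0:    L    L    L    L    L    W
a=1:    L    W    W    W    W    W
a=2:    L    W    L    L    L    W
a=3:    L    W    L    W    W    W
a=4:    L    W    L    W    L    W
a=5:    W    W    W    W    W    W
a=6:    W    L    L    L    L    L
a=7:    W    L    W    W    W    W
a=8:    W    L    W    L    L    L
a=9:    W    L    W    L    W    W
Cells with no legal move (terminal, hence L): (0,0), (0,1), (0,2), (0,3), (0,4), (1,0), (2,0), (3,0), (4,0).
The remaining L cells, each justified by listing all of its moves:
(2,2): only reaches (1,1)(W), which is W → L
(2,3): only reaches (1,2)(W), which is W → L
(2,4): only reaches (1,3)(W), which is W → L
(3,2): only reaches (2,1)(W), which is W → L
(4,2): only reaches (3,1)(W), which is W → L
(4,4): only reaches (3,3)(W), which is W → L
(6,1): only reaches (1,1)(W), (5,0)(W), all W → L
(6,2): only reaches (1,2)(W), (5,1)(W), all W → L
(6,3): only reaches (1,3)(W), (5,2)(W), all W → L
(6,4): only reaches (1,4)(W), (5,3)(W), all W → L
(6,5): only reaches (1,5)(W), (6,0)(W), (5,4)(W), all W → L
(7,1): only reaches (2,1)(W), (6,0)(W), all W → L
(8,1): only reaches (3,1)(W), (7,0)(W), all W → L
(8,3): only reaches (3,3)(W), (7,2)(W), all W → L
(8,4): only reaches (3,4)(W), (7,3)(W), all W → L
(8,5): only reaches (3,5)(W), (8,0)(W), (7,4)(W), all W → L
(9,1): only reaches (4,1)(W), (8,0)(W), all W → L
(9,3): only reaches (4,3)(W), (8,2)(W), all W → L
Every other cell has at least one move into one of the L cells above, so it is W.
L cells per row: a=0: 5, a=1: 1, a=2: 4, a=3: 2, a=4: 3, a=5: 0, a=6: 5, a=7: 1, a=8: 4, a=9: 2; total 27.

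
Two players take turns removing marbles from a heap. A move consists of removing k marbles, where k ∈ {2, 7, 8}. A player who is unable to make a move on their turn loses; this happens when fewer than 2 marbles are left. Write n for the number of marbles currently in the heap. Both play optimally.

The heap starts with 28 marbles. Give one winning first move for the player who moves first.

Compute win/loss labels from the base case upward. A position with no move is L. Any other position is W if it can reach an L in one move, else L.
n=0: no move → L
n=1: no move → L
n=2: W (go to 0, an L position)
n=3: W (go to 1, an L position)
n=4: L (sole option 2(W) is W)
n=5: L (sole option 3(W) is W)
n=6: W (go to 4, an L position)
n=7: W (go to 5, an L position)
n=8: W (go to 1, an L position)
n=9: W (go to 1, an L position)
n=10: L (options 8(W), 3(W), 2(W) are all W)
n=11: W (go to 4, an L position)
n=12: W (go to 10, an L position)
n=13: W (go to 5, an L position)
n=14: L (options 12(W), 7(W), 6(W) are all W)
n=15: L (options 13(W), 8(W), 7(W) are all W)
n=16: W (go to 14, an L position)
n=17: W (go to 15, an L position)
n=18: W (go to 10, an L position)
n=19: L (options 17(W), 12(W), 11(W) are all W)
n=20: L (options 18(W), 13(W), 12(W) are all W)
n=21: W (go to 19, an L position)
n=22: W (go to 20, an L position)
n=23: W (go to 15, an L position)
n=24: L (options 22(W), 17(W), 16(W) are all W)
n=25: L (options 23(W), 18(W), 17(W) are all W)
n=26: W (go to 24, an L position)
n=27: W (go to 25, an L position)
n=28: W (go to 20, an L position)
From 28, the L positions reachable in one move are: 20.

Remove 8, leaving 20.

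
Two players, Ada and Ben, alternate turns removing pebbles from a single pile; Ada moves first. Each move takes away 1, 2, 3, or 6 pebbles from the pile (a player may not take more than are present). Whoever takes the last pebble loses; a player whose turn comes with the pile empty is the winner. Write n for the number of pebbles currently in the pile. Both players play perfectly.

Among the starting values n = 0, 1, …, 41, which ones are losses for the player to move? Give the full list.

1, 5, 9, 13, 17, 21, 25, 29, 33, 37, 41

Use the standard recursion: the mover wins at a terminal position; elsewhere, the mover wins exactly when some move hands the opponent an L position.
n=0: no move; the opponent has just taken the last pebble and therefore loses → W
n=1: only reaches 0(W), which is W → L
n=2: reaches L-position 1 → W
n=3: reaches L-position 1 → W
n=4: reaches L-position 1 → W
n=5: only reaches 4(W), 3(W), 2(W), all W → L
n=6: reaches L-position 5 → W
n=7: reaches L-position 5 → W
n=8: reaches L-position 5 → W
n=9: only reaches 8(W), 7(W), 6(W), 3(W), all W → L
n=10: reaches L-position 9 → W
n=11: reaches L-position 9 → W
n=12: reaches L-position 9 → W
n=13: only reaches 12(W), 11(W), 10(W), 7(W), all W → L
n=14: reaches L-position 13 → W
n=15: reaches L-position 13 → W
n=16: reaches L-position 13 → W
n=17: only reaches 16(W), 15(W), 14(W), 11(W), all W → L
n=18: reaches L-position 17 → W
n=19: reaches L-position 17 → W
n=20: reaches L-position 17 → W
n=21: only reaches 20(W), 19(W), 18(W), 15(W), all W → L
n=22: reaches L-position 21 → W
n=23: reaches L-position 21 → W
n=24: reaches L-position 21 → W
n=25: only reaches 24(W), 23(W), 22(W), 19(W), all W → L
n=26: reaches L-position 25 → W
n=27: reaches L-position 25 → W
n=28: reaches L-position 25 → W
n=29: only reaches 28(W), 27(W), 26(W), 23(W), all W → L
n=30: reaches L-position 29 → W
n=31: reaches L-position 29 → W
n=32: reaches L-position 29 → W
n=33: only reaches 32(W), 31(W), 30(W), 27(W), all W → L
n=34: reaches L-position 33 → W
n=35: reaches L-position 33 → W
n=36: reaches L-position 33 → W
n=37: only reaches 36(W), 35(W), 34(W), 31(W), all W → L
n=38: reaches L-position 37 → W
n=39: reaches L-position 37 → W
n=40: reaches L-position 37 → W
n=41: only reaches 40(W), 39(W), 38(W), 35(W), all W → L
The losing starting values of n are exactly the entries labelled L in this table (11 of them).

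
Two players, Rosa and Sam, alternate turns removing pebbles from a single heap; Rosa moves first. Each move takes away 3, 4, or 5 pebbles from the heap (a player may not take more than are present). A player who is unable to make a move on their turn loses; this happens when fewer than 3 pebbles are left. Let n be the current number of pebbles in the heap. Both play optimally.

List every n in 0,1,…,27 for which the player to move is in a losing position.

Label each position W (a win for the player to move) or L (a loss). A position with no legal move is L; any other position is W exactly when some move reaches an L, and L when every move reaches a W.
n=0: no move → L
n=1: no move → L
n=2: no move → L
n=3: →0(L), so W
n=4: →1(L), so W
n=5: →2(L), so W
n=6: →2(L), so W
n=7: →2(L), so W
n=8: →5(W), 4(W), 3(W) — all W, so L
n=9: →6(W), 5(W), 4(W) — all W, so L
n=10: →7(W), 6(W), 5(W) — all W, so L
n=11: →8(L), so W
n=12: →9(L), so W
n=13: →10(L), so W
n=14: →10(L), so W
n=15: →10(L), so W
n=16: →13(W), 12(W), 11(W) — all W, so L
n=17: →14(W), 13(W), 12(W) — all W, so L
n=18: →15(W), 14(W), 13(W) — all W, so L
n=19: →16(L), so W
n=20: →17(L), so W
n=21: →18(L), so W
n=22: →18(L), so W
n=23: →18(L), so W
n=24: →21(W), 20(W), 19(W) — all W, so L
n=25: →22(W), 21(W), 20(W) — all W, so L
n=26: →23(W), 22(W), 21(W) — all W, so L
n=27: →24(L), so W
The losing starting values of n are exactly the entries labelled L in this table (12 of them).

0, 1, 2, 8, 9, 10, 16, 17, 18, 24, 25, 26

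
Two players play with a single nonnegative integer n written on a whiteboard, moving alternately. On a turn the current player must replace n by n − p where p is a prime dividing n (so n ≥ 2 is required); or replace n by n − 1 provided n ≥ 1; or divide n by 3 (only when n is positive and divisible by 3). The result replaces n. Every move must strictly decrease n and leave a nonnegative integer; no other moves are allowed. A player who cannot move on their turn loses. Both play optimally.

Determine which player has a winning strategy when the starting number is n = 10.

The first player wins.

Work bottom-up. With no move the player to move loses. Otherwise the position is W if at least one move leads to an L position for the opponent, and L if every move leads to a W.
n=0: no move → L
n=1: can move to 0, which is L ⇒ W
n=2: can move to 0, which is L ⇒ W
n=3: can move to 0, which is L ⇒ W
n=4: moves to 2(W), 3(W); every one is W ⇒ L
n=5: can move to 0, which is L ⇒ W
n=6: can move to 4, which is L ⇒ W
n=7: can move to 0, which is L ⇒ W
n=8: moves to 6(W), 7(W); every one is W ⇒ L
n=9: can move to 8, which is L ⇒ W
n=10: can move to 8, which is L ⇒ W
From 10 the player to move can move to 8, reaching an L position.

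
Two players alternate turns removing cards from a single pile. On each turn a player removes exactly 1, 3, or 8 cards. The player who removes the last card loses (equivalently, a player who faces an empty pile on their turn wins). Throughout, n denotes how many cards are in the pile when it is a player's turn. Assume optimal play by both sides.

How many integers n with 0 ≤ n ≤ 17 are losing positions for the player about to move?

Compute win/loss labels from the base case upward. A position with no move is W. Any other position is W if it can reach an L in one move, else L.
n=0: no move; the opponent has just taken the last card and therefore loses → W
n=1: only reaches 0(W), which is W → L
n=2: reaches L-position 1 → W
n=3: only reaches 2(W), 0(W), all W → L
n=4: reaches L-position 3 → W
n=5: only reaches 4(W), 2(W), all W → L
n=6: reaches L-position 5 → W
n=7: only reaches 6(W), 4(W), all W → L
n=8: reaches L-position 7 → W
n=9: reaches L-position 1 → W
n=10: reaches L-position 7 → W
n=11: reaches L-position 3 → W
n=12: only reaches 11(W), 9(W), 4(W), all W → L
n=13: reaches L-position 12 → W
n=14: only reaches 13(W), 11(W), 6(W), all W → L
n=15: reaches L-position 14 → W
n=16: only reaches 15(W), 13(W), 8(W), all W → L
n=17: reaches L-position 16 → W
L entries with 0 ≤ n ≤ 17: n = 1, 3, 5, 7, 12, 14, 16; that makes 7.

7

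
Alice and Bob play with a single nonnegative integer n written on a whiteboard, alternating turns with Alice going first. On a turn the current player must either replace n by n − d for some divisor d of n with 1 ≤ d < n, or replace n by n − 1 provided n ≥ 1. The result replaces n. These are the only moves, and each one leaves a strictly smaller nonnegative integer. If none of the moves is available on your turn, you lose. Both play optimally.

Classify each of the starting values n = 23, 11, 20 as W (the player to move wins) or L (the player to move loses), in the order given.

23: L, 11: L, 20: W

Work bottom-up. With no move the player to move loses. Otherwise the position is W if at least one move leads to an L position for the opponent, and L if every move leads to a W.
n=0: no move → L
n=1: can move to 0, which is L ⇒ W
n=2: the only move is to 1(W), a W ⇒ L
n=3: can move to 2, which is L ⇒ W
n=4: can move to 2, which is L ⇒ W
n=5: the only move is to 4(W), a W ⇒ L
n=6: can move to 5, which is L ⇒ W
n=7: the only move is to 6(W), a W ⇒ L
n=8: can move to 7, which is L ⇒ W
n=9: moves to 6(W), 8(W); every one is W ⇒ L
n=10: can move to 5, which is L ⇒ W
n=11: the only move is to 10(W), a W ⇒ L
n=12: can move to 9, which is L ⇒ W
n=13: the only move is to 12(W), a W ⇒ L
n=14: can move to 7, which is L ⇒ W
n=15: moves to 10(W), 12(W), 14(W); every one is W ⇒ L
n=16: can move to 15, which is L ⇒ W
n=17: the only move is to 16(W), a W ⇒ L
n=18: can move to 9, which is L ⇒ W
n=19: the only move is to 18(W), a W ⇒ L
n=20: can move to 15, which is L ⇒ W
n=21: moves to 14(W), 18(W), 20(W); every one is W ⇒ L
n=22: can move to 11, which is L ⇒ W
n=23: the only move is to 22(W), a W ⇒ L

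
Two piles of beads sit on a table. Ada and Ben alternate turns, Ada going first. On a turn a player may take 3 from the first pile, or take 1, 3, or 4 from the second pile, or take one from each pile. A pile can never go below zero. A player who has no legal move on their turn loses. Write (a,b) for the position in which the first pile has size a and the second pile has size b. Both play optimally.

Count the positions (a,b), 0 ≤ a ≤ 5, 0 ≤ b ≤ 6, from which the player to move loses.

Label each position W (a win for the player to move) or L (a loss). A position with no legal move is L; any other position is W exactly when some move reaches an L, and L when every move reaches a W.
Every move lowers a or b (never raises either), so fill the grid row by row in increasing a, and left to right within a row: each cell's successors are then already labelled.
      b=0  b=1  b=2  b=3  b=4  b=5  b=6
a=0:    L    W    L    W    W    W    W
a=1:    L    W    L    W    W    W    W
a=2:    L    W    L    W    W    W    W
a=3:    W    W    W    W    L    W    L
a=4:    W    L    W    L    W    W    W
a=5:    W    L    W    L    W    W    W
Cells with no legal move (terminal, hence L): (0,0), (1,0), (2,0).
The remaining L cells, each justified by listing all of its moves:
(0,2): only reaches (0,1)(W), which is W → L
(1,2): only reaches (1,1)(W), (0,1)(W), all W → L
(2,2): only reaches (2,1)(W), (1,1)(W), all W → L
(3,4): only reaches (0,4)(W), (3,3)(W), (3,1)(W), (3,0)(W), (2,3)(W), all W → L
(3,6): only reaches (0,6)(W), (3,5)(W), (3,3)(W), (3,2)(W), (2,5)(W), all W → L
(4,1): only reaches (1,1)(W), (4,0)(W), (3,0)(W), all W → L
(4,3): only reaches (1,3)(W), (4,2)(W), (4,0)(W), (3,2)(W), all W → L
(5,1): only reaches (2,1)(W), (5,0)(W), (4,0)(W), all W → L
(5,3): only reaches (2,3)(W), (5,2)(W), (5,0)(W), (4,2)(W), all W → L
Every other cell has at least one move into one of the L cells above, so it is W.
L cells per row: a=0: 2, a=1: 2, a=2: 2, a=3: 2, a=4: 2, a=5: 2; total 12.

12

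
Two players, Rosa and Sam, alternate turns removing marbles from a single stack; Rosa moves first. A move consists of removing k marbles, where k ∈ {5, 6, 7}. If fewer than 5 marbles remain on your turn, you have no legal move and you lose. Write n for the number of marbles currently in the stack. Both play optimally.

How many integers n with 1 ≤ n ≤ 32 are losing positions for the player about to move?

14

Label each position W (a win for the player to move) or L (a loss). A position with no legal move is L; any other position is W exactly when some move reaches an L, and L when every move reaches a W.
n=0: no move → L
n=1: no move → L
n=2: no move → L
n=3: no move → L
n=4: no move → L
n=5: reaches L-position 0 → W
n=6: reaches L-position 1 → W
n=7: reaches L-position 2 → W
n=8: reaches L-position 3 → W
n=9: reaches L-position 4 → W
n=10: reaches L-position 4 → W
n=11: reaches L-position 4 → W
n=12: only reaches 7(W), 6(W), 5(W), all W → L
n=13: only reaches 8(W), 7(W), 6(W), all W → L
n=14: only reaches 9(W), 8(W), 7(W), all W → L
n=15: only reaches 10(W), 9(W), 8(W), all W → L
n=16: only reaches 11(W), 10(W), 9(W), all W → L
n=17: reaches L-position 12 → W
n=18: reaches L-position 13 → W
n=19: reaches L-position 14 → W
n=20: reaches L-position 15 → W
n=21: reaches L-position 16 → W
n=22: reaches L-position 16 → W
n=23: reaches L-position 16 → W
n=24: only reaches 19(W), 18(W), 17(W), all W → L
n=25: only reaches 20(W), 19(W), 18(W), all W → L
n=26: only reaches 21(W), 20(W), 19(W), all W → L
n=27: only reaches 22(W), 21(W), 20(W), all W → L
n=28: only reaches 23(W), 22(W), 21(W), all W → L
n=29: reaches L-position 24 → W
n=30: reaches L-position 25 → W
n=31: reaches L-position 26 → W
n=32: reaches L-position 27 → W
L entries with 1 ≤ n ≤ 32 (n=0 is outside the asked range and is not counted): n = 1, 2, 3, 4, 12, 13, 14, 15, 16, 24, 25, 26, 27, 28; that makes 14.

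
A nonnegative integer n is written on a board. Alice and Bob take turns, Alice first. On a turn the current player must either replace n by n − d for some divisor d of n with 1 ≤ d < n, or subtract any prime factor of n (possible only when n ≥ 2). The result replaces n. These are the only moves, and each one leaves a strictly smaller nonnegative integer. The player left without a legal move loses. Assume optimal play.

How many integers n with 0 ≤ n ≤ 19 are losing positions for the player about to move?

5

Use the standard recursion: the mover loses at a terminal position; elsewhere, the mover wins exactly when some move hands the opponent an L position.
n=0: no move → L
n=1: no move → L
n=2: →0(L), so W
n=3: →0(L), so W
n=4: →2(W), 3(W) — all W, so L
n=5: →0(L), so W
n=6: →4(L), so W
n=7: →0(L), so W
n=8: →4(L), so W
n=9: →6(W), 8(W) — all W, so L
n=10: →9(L), so W
n=11: →0(L), so W
n=12: →9(L), so W
n=13: →0(L), so W
n=14: →7(W), 12(W), 13(W) — all W, so L
n=15: →14(L), so W
n=16: →14(L), so W
n=17: →0(L), so W
n=18: →9(L), so W
n=19: →0(L), so W
L entries with 0 ≤ n ≤ 19: n = 0, 1, 4, 9, 14; that makes 5.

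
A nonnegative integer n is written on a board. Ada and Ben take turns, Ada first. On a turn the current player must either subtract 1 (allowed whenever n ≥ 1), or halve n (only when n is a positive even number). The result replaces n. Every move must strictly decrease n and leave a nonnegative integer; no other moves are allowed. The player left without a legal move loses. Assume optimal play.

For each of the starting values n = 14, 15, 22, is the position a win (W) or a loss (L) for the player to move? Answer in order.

Work bottom-up. With no move the player to move loses. Otherwise the position is W if at least one move leads to an L position for the opponent, and L if every move leads to a W.
n=0: no move → L
n=1: reaches L-position 0 → W
n=2: only reaches 1(W), which is W → L
n=3: reaches L-position 2 → W
n=4: reaches L-position 2 → W
n=5: only reaches 4(W), which is W → L
n=6: reaches L-position 5 → W
n=7: only reaches 6(W), which is W → L
n=8: reaches L-position 7 → W
n=9: only reaches 8(W), which is W → L
n=10: reaches L-position 5 → W
n=11: only reaches 10(W), which is W → L
n=12: reaches L-position 11 → W
n=13: only reaches 12(W), which is W → L
n=14: reaches L-position 7 → W
n=15: only reaches 14(W), which is W → L
n=16: reaches L-position 15 → W
n=17: only reaches 16(W), which is W → L
n=18: reaches L-position 9 → W
n=19: only reaches 18(W), which is W → L
n=20: reaches L-position 19 → W
n=21: only reaches 20(W), which is W → L
n=22: reaches L-position 11 → W

14: W, 15: L, 22: W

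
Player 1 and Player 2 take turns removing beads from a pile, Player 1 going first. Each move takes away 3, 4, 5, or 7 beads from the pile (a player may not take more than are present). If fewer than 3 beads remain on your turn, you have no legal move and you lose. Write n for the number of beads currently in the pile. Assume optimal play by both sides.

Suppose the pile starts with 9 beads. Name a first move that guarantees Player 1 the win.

Remove 7, leaving 2.

Work bottom-up. With no move the player to move loses. Otherwise the position is W if at least one move leads to an L position for the opponent, and L if every move leads to a W.
n=0: no move → L
n=1: no move → L
n=2: no move → L
n=3: reaches L-position 0 → W
n=4: reaches L-position 1 → W
n=5: reaches L-position 2 → W
n=6: reaches L-position 2 → W
n=7: reaches L-position 2 → W
n=8: reaches L-position 1 → W
n=9: reaches L-position 2 → W
From 9, the L positions reachable in one move are: 2.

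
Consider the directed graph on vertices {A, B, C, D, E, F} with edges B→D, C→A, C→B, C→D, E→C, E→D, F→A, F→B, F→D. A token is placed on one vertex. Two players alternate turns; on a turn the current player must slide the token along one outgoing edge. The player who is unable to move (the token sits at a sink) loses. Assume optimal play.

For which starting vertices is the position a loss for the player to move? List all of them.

A, D

Label each position W (a win for the player to move) or L (a loss). A position with no legal move is L; any other position is W exactly when some move reaches an L, and L when every move reaches a W.
Every edge goes from a vertex to one that appears earlier in the order A, D, B, C, F, E, so processing vertices in that order labels each vertex after all of its successors.
A: no outgoing edge → L
D: no outgoing edge → L
B: reaches L-position D → W
C: reaches L-position D → W
F: reaches L-position D → W
E: reaches L-position D → W
Reading off the rows marked L gives the requested list; there are 2 such vertices.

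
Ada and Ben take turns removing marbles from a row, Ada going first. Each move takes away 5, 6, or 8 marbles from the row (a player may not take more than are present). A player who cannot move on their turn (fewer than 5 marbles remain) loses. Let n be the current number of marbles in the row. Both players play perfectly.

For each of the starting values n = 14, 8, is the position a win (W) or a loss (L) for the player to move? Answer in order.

Build the W/L table. Terminal = L. A non-terminal position is W if it has a move to some L; otherwise it is L.
n=0: no move → L
n=1: no move → L
n=2: no move → L
n=3: no move → L
n=4: no move → L
n=5: can move to 0, which is L ⇒ W
n=6: can move to 1, which is L ⇒ W
n=7: can move to 2, which is L ⇒ W
n=8: can move to 3, which is L ⇒ W
n=9: can move to 4, which is L ⇒ W
n=10: can move to 4, which is L ⇒ W
n=11: can move to 3, which is L ⇒ W
n=12: can move to 4, which is L ⇒ W
n=13: moves to 8(W), 7(W), 5(W); every one is W ⇒ L
n=14: moves to 9(W), 8(W), 6(W); every one is W ⇒ L

14: L, 8: W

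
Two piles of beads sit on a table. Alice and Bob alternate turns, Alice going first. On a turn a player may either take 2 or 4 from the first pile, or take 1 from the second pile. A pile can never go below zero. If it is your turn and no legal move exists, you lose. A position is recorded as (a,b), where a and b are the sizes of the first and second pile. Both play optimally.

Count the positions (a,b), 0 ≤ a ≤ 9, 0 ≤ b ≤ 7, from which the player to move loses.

32

Classify positions by backward induction: terminal positions (no move available) are L. From any other position, the mover wins iff some move reaches an L.
Every move lowers a or b (never raises either), so fill the grid row by row in increasing a, and left to right within a row: each cell's successors are then already labelled.
      b=0  b=1  b=2  b=3  b=4  b=5  b=6  b=7
a=0:    L    W    L    W    L    W    L    W
a=1:    L    W    L    W    L    W    L    W
a=2:    W    L    W    L    W    L    W    L
a=3:    W    L    W    L    W    L    W    L
a=4:    W    W    W    W    W    W    W    W
a=5:    W    W    W    W    W    W    W    W
a=6:    L    W    L    W    L    W    L    W
a=7:    L    W    L    W    L    W    L    W
a=8:    W    L    W    L    W    L    W    L
a=9:    W    L    W    L    W    L    W    L
Cells with no legal move (terminal, hence L): (0,0), (1,0).
The remaining L cells, each justified by listing all of its moves:
(0,2): L (sole option (0,1)(W) is W)
(0,4): L (sole option (0,3)(W) is W)
(0,6): L (sole option (0,5)(W) is W)
(1,2): L (sole option (1,1)(W) is W)
(1,4): L (sole option (1,3)(W) is W)
(1,6): L (sole option (1,5)(W) is W)
(2,1): L (options (0,1)(W), (2,0)(W) are all W)
(2,3): L (options (0,3)(W), (2,2)(W) are all W)
(2,5): L (options (0,5)(W), (2,4)(W) are all W)
(2,7): L (options (0,7)(W), (2,6)(W) are all W)
(3,1): L (options (1,1)(W), (3,0)(W) are all W)
(3,3): L (options (1,3)(W), (3,2)(W) are all W)
(3,5): L (options (1,5)(W), (3,4)(W) are all W)
(3,7): L (options (1,7)(W), (3,6)(W) are all W)
(6,0): L (options (4,0)(W), (2,0)(W) are all W)
(6,2): L (options (4,2)(W), (2,2)(W), (6,1)(W) are all W)
(6,4): L (options (4,4)(W), (2,4)(W), (6,3)(W) are all W)
(6,6): L (options (4,6)(W), (2,6)(W), (6,5)(W) are all W)
(7,0): L (options (5,0)(W), (3,0)(W) are all W)
(7,2): L (options (5,2)(W), (3,2)(W), (7,1)(W) are all W)
(7,4): L (options (5,4)(W), (3,4)(W), (7,3)(W) are all W)
(7,6): L (options (5,6)(W), (3,6)(W), (7,5)(W) are all W)
(8,1): L (options (6,1)(W), (4,1)(W), (8,0)(W) are all W)
(8,3): L (options (6,3)(W), (4,3)(W), (8,2)(W) are all W)
(8,5): L (options (6,5)(W), (4,5)(W), (8,4)(W) are all W)
(8,7): L (options (6,7)(W), (4,7)(W), (8,6)(W) are all W)
(9,1): L (options (7,1)(W), (5,1)(W), (9,0)(W) are all W)
(9,3): L (options (7,3)(W), (5,3)(W), (9,2)(W) are all W)
(9,5): L (options (7,5)(W), (5,5)(W), (9,4)(W) are all W)
(9,7): L (options (7,7)(W), (5,7)(W), (9,6)(W) are all W)
Every other cell has at least one move into one of the L cells above, so it is W.
L cells per row: a=0: 4, a=1: 4, a=2: 4, a=3: 4, a=4: 0, a=5: 0, a=6: 4, a=7: 4, a=8: 4, a=9: 4; total 32.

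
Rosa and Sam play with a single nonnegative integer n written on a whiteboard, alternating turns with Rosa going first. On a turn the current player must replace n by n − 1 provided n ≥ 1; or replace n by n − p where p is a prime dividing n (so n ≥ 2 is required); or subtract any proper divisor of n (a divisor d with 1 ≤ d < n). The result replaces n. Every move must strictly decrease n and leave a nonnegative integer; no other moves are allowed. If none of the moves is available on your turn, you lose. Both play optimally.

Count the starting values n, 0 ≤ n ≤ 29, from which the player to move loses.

6

Build the W/L table. Terminal = L. A non-terminal position is W if it has a move to some L; otherwise it is L.
n=0: no move → L
n=1: W (go to 0, an L position)
n=2: W (go to 0, an L position)
n=3: W (go to 0, an L position)
n=4: L (options 2(W), 3(W) are all W)
n=5: W (go to 0, an L position)
n=6: W (go to 4, an L position)
n=7: W (go to 0, an L position)
n=8: W (go to 4, an L position)
n=9: L (options 6(W), 8(W) are all W)
n=10: W (go to 9, an L position)
n=11: W (go to 0, an L position)
n=12: W (go to 9, an L position)
n=13: W (go to 0, an L position)
n=14: L (options 7(W), 12(W), 13(W) are all W)
n=15: W (go to 14, an L position)
n=16: W (go to 14, an L position)
n=17: W (go to 0, an L position)
n=18: W (go to 9, an L position)
n=19: W (go to 0, an L position)
n=20: L (options 10(W), 15(W), 16(W), 18(W), 19(W) are all W)
n=21: W (go to 14, an L position)
n=22: W (go to 20, an L position)
n=23: W (go to 0, an L position)
n=24: W (go to 20, an L position)
n=25: W (go to 20, an L position)
n=26: L (options 13(W), 24(W), 25(W) are all W)
n=27: W (go to 26, an L position)
n=28: W (go to 14, an L position)
n=29: W (go to 0, an L position)
L entries with 0 ≤ n ≤ 29: n = 0, 4, 9, 14, 20, 26; that makes 6.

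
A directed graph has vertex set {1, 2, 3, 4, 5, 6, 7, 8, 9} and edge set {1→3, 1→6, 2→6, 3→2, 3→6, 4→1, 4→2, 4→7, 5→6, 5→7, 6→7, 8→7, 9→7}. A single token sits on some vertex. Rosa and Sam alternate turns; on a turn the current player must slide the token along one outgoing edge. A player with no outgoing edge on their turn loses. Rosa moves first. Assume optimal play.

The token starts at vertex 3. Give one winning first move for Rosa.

Label each position W (a win for the player to move) or L (a loss). A position with no legal move is L; any other position is W exactly when some move reaches an L, and L when every move reaches a W.
Every edge goes from a vertex to one that appears earlier in the order 7, 6, 2, 5, 3, 1, 4, 8, 9, so processing vertices in that order labels each vertex after all of its successors.
7: no outgoing edge → L
6: can move to 7, which is L ⇒ W
2: the only move is to 6(W), a W ⇒ L
5: can move to 7, which is L ⇒ W
3: can move to 2, which is L ⇒ W
1: moves to 3(W), 6(W); every one is W ⇒ L
4: can move to 1, which is L ⇒ W
8: can move to 7, which is L ⇒ W
9: can move to 7, which is L ⇒ W
From 3, the L positions reachable in one move are: 2.

Move to 2.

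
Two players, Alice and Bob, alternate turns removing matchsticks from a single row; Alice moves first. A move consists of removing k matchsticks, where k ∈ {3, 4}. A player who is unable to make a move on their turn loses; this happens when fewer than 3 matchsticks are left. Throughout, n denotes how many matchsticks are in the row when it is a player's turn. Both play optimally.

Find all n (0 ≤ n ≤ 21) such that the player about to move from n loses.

Compute win/loss labels from the base case upward. A position with no move is L. Any other position is W if it can reach an L in one move, else L.
n=0: no move → L
n=1: no move → L
n=2: no move → L
n=3: can move to 0, which is L ⇒ W
n=4: can move to 1, which is L ⇒ W
n=5: can move to 2, which is L ⇒ W
n=6: can move to 2, which is L ⇒ W
n=7: moves to 4(W), 3(W); every one is W ⇒ L
n=8: moves to 5(W), 4(W); every one is W ⇒ L
n=9: moves to 6(W), 5(W); every one is W ⇒ L
n=10: can move to 7, which is L ⇒ W
n=11: can move to 8, which is L ⇒ W
n=12: can move to 9, which is L ⇒ W
n=13: can move to 9, which is L ⇒ W
n=14: moves to 11(W), 10(W); every one is W ⇒ L
n=15: moves to 12(W), 11(W); every one is W ⇒ L
n=16: moves to 13(W), 12(W); every one is W ⇒ L
n=17: can move to 14, which is L ⇒ W
n=18: can move to 15, which is L ⇒ W
n=19: can move to 16, which is L ⇒ W
n=20: can move to 16, which is L ⇒ W
n=21: moves to 18(W), 17(W); every one is W ⇒ L
Reading off the rows marked L gives the requested list; there are 10 such values of n.

0, 1, 2, 7, 8, 9, 14, 15, 16, 21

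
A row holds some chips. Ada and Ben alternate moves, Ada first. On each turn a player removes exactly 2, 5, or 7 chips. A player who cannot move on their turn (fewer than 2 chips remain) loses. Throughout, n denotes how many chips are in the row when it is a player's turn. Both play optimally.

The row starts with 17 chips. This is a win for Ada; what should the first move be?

Remove 7, leaving 10.

Positions with no move are L. A position that does have a move is losing for the player to move precisely when every available move leads to a winning position for the opponent. Fill in the labels:
n=0: no move → L
n=1: no move → L
n=2: →0(L), so W
n=3: →1(L), so W
n=4: →2(W) only, which is W, so L
n=5: →0(L), so W
n=6: →4(L), so W
n=7: →0(L), so W
n=8: →1(L), so W
n=9: →4(L), so W
n=10: →8(W), 5(W), 3(W) — all W, so L
n=11: →4(L), so W
n=12: →10(L), so W
n=13: →11(W), 8(W), 6(W) — all W, so L
n=14: →12(W), 9(W), 7(W) — all W, so L
n=15: →13(L), so W
n=16: →14(L), so W
n=17: →10(L), so W
From 17, the L positions reachable in one move are: 10.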